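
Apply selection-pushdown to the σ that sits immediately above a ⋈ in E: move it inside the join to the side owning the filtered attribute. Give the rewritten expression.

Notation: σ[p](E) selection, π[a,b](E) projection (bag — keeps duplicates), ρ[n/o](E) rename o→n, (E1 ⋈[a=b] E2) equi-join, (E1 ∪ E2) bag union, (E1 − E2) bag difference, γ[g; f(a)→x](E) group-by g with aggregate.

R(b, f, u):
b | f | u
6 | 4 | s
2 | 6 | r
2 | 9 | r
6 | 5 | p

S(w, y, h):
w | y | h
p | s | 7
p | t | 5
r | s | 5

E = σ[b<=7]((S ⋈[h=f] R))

σ filters on b, owned by the right side.
E' = (S ⋈[h=f] σ[b<=7](R))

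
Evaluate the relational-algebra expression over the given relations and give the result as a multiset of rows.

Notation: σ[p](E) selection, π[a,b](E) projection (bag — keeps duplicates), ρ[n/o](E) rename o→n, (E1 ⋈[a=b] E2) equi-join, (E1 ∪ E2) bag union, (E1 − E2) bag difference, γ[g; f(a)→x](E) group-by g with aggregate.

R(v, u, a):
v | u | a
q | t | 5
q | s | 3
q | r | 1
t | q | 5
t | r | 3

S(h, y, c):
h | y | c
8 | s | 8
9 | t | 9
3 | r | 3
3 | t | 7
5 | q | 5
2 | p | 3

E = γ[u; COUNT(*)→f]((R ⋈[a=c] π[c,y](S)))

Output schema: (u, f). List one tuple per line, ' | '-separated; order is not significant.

Subexpression sizes:
  R → 5
  S → 6
  π[c,y](S) → 6
  (R ⋈[a=c] π[c,y](S)) → 6
  γ[u; COUNT(*)→f]((R ⋈[a=c] π[c,y](S))) → 4

== RESULT ==
u | f
q | 1
r | 2
s | 2
t | 1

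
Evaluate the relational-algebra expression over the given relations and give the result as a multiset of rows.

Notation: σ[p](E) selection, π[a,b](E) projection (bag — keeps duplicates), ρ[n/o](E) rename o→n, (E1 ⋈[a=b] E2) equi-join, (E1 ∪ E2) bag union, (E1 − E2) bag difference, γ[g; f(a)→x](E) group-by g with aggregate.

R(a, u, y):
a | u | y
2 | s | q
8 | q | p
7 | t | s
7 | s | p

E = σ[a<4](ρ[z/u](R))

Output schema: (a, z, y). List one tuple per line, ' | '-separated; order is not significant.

Per-node cardinality:
  R → 4
  ρ[z/u](R) → 4
  σ[a<4](ρ[z/u](R)) → 1

== RESULT ==
a | z | y
2 | s | q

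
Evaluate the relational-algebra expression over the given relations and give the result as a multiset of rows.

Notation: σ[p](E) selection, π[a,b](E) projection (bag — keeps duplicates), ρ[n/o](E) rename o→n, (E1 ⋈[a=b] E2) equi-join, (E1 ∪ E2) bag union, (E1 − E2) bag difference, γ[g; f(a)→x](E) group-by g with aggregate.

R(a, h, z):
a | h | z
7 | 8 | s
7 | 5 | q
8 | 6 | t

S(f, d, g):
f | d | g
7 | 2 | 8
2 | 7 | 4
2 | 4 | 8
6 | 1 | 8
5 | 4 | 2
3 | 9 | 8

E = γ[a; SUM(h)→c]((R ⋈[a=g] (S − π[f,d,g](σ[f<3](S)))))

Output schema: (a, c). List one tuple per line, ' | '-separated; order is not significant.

Subexpression sizes:
  R → 3
  S → 6
  S → 6
  σ[f<3](S) → 2
  π[f,d,g](σ[f<3](S)) → 2
  (S − π[f,d,g](σ[f<3](S))) → 4
  (R ⋈[a=g] (S − π[f,d,g](σ[f<3](S)))) → 3
  γ[a; SUM(h)→c]((R ⋈[a=g] (S − π[f,d,g](σ[f<3](S))))) → 1

== RESULT ==
a | c
8 | 18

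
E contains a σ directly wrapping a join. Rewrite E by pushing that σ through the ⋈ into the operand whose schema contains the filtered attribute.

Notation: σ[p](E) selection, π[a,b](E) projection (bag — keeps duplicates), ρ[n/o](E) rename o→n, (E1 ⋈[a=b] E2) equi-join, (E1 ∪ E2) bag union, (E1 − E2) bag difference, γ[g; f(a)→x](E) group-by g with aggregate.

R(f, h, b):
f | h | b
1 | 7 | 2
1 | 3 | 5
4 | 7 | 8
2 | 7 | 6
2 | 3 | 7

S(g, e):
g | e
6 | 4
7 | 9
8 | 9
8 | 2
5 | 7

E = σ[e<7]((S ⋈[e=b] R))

σ filters on e, owned by the left side.
E' = (σ[e<7](S) ⋈[e=b] R)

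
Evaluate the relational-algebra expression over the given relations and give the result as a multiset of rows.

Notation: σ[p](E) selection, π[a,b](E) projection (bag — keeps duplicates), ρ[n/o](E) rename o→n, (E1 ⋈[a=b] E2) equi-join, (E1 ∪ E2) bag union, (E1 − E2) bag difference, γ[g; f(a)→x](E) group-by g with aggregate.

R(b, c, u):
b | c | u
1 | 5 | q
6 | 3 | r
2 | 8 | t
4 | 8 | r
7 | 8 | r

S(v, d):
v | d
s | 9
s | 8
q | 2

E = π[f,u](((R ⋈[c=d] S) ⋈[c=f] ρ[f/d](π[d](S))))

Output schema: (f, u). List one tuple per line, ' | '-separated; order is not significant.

Per-node cardinality:
  R → 5
  S → 3
  (R ⋈[c=d] S) → 3
  S → 3
  π[d](S) → 3
  ρ[f/d](π[d](S)) → 3
  ((R ⋈[c=d] S) ⋈[c=f] ρ[f/d](π[d](S))) → 3
  π[f,u](((R ⋈[c=d] S) ⋈[c=f] ρ[f/d](π[d](S)))) → 3

== RESULT ==
f | u
8 | r
8 | r
8 | t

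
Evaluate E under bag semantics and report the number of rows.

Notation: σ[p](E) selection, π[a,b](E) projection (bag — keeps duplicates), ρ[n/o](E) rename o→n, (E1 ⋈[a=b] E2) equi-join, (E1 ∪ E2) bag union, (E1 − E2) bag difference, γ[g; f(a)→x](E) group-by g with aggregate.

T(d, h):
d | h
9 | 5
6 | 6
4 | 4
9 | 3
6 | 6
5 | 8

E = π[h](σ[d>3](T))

Per-node cardinality:
  T → 6
  σ[d>3](T) → 6
  π[h](σ[d>3](T)) → 6

|E| = 6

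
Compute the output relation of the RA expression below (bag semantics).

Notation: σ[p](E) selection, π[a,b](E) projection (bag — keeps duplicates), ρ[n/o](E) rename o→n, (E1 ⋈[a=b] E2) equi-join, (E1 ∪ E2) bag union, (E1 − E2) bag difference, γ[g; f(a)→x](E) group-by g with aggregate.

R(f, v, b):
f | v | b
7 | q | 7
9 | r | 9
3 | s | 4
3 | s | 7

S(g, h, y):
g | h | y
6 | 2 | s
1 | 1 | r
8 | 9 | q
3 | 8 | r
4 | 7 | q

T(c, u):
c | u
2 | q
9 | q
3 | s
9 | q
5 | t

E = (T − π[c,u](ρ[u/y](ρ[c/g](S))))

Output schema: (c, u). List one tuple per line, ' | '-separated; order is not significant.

Subexpression sizes:
  T → 5
  S → 5
  ρ[c/g](S) → 5
  ρ[u/y](ρ[c/g](S)) → 5
  π[c,u](ρ[u/y](ρ[c/g](S))) → 5
  (T − π[c,u](ρ[u/y](ρ[c/g](S)))) → 5

== RESULT ==
c | u
2 | q
3 | s
5 | t
9 | q
9 | q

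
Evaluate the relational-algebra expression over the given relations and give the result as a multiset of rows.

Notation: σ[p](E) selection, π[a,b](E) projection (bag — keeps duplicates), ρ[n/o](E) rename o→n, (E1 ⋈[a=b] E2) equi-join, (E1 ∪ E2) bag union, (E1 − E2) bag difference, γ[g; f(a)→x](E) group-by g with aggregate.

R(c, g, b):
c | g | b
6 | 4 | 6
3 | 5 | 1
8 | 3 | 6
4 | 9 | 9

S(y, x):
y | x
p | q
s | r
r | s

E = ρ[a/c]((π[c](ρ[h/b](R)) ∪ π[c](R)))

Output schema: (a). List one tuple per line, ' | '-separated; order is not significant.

Per-node cardinality:
  R → 4
  ρ[h/b](R) → 4
  π[c](ρ[h/b](R)) → 4
  R → 4
  π[c](R) → 4
  (π[c](ρ[h/b](R)) ∪ π[c](R)) → 8
  ρ[a/c]((π[c](ρ[h/b](R)) ∪ π[c](R))) → 8

== RESULT ==
a
3
3
4
4
6
6
8
8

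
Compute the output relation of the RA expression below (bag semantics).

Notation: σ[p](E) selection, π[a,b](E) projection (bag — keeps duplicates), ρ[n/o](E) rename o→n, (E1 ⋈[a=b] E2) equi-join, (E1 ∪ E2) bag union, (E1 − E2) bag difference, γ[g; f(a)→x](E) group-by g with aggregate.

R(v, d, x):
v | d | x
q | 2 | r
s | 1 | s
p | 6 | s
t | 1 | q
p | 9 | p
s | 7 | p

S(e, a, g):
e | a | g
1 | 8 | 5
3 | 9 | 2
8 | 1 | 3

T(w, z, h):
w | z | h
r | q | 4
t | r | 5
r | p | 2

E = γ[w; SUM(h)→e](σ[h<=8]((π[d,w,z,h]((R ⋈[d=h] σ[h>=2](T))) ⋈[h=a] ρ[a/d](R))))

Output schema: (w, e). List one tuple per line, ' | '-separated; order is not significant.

Subexpression sizes:
  R → 6
  T → 3
  σ[h>=2](T) → 3
  (R ⋈[d=h] σ[h>=2](T)) → 1
  π[d,w,z,h]((R ⋈[d=h] σ[h>=2](T))) → 1
  R → 6
  ρ[a/d](R) → 6
  (π[d,w,z,h]((R ⋈[d=h] σ[h>=2](T))) ⋈[h=a] ρ[a/d](R)) → 1
  σ[h<=8]((π[d,w,z,h]((R ⋈[d=h] σ[h>=2](T))) ⋈[h=a] ρ[a/d](R))) → 1
  γ[w; SUM(h)→e](σ[h<=8]((π[d,w,z,h]((R ⋈[d=h] σ[h>=2](T))) ⋈[h=a] ρ[a/d](R)))) → 1

== RESULT ==
w | e
r | 2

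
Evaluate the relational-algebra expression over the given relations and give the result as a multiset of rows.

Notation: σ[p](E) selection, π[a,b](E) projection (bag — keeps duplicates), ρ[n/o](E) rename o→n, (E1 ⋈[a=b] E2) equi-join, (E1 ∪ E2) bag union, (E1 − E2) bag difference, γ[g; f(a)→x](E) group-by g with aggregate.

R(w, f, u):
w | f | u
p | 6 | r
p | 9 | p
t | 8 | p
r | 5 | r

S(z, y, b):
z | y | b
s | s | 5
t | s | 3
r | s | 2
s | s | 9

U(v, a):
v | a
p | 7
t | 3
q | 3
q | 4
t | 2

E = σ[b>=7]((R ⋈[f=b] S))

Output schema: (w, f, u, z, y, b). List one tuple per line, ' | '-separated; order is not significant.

Row counts bottom-up:
  R → 4
  S → 4
  (R ⋈[f=b] S) → 2
  σ[b>=7]((R ⋈[f=b] S)) → 1

== RESULT ==
w | f | u | z | y | b
p | 9 | p | s | s | 9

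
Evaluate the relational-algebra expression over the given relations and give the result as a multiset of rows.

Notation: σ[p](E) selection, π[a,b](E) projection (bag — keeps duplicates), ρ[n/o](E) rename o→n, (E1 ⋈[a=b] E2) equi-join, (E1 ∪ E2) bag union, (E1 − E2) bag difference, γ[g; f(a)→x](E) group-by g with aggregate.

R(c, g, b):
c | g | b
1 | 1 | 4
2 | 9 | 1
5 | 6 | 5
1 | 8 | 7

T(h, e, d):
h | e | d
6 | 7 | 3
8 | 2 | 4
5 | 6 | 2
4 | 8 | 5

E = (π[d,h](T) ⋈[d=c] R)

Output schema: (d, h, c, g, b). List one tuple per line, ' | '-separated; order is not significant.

Row counts bottom-up:
  T → 4
  π[d,h](T) → 4
  R → 4
  (π[d,h](T) ⋈[d=c] R) → 2

== RESULT ==
d | h | c | g | b
2 | 5 | 2 | 9 | 1
5 | 4 | 5 | 6 | 5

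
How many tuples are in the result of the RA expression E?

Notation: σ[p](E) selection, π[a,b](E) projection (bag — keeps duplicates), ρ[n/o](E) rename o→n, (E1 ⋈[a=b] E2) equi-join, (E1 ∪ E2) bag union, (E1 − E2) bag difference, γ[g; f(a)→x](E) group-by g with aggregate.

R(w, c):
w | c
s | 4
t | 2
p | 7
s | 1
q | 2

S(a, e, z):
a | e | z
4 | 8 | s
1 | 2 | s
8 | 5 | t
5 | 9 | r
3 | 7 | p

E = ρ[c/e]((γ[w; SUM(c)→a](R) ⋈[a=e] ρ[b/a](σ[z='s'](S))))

Stepwise |·|:
  R → 5
  γ[w; SUM(c)→a](R) → 4
  S → 5
  σ[z='s'](S) → 2
  ρ[b/a](σ[z='s'](S)) → 2
  (γ[w; SUM(c)→a](R) ⋈[a=e] ρ[b/a](σ[z='s'](S))) → 2
  ρ[c/e]((γ[w; SUM(c)→a](R) ⋈[a=e] ρ[b/a](σ[z='s'](S)))) → 2

|E| = 2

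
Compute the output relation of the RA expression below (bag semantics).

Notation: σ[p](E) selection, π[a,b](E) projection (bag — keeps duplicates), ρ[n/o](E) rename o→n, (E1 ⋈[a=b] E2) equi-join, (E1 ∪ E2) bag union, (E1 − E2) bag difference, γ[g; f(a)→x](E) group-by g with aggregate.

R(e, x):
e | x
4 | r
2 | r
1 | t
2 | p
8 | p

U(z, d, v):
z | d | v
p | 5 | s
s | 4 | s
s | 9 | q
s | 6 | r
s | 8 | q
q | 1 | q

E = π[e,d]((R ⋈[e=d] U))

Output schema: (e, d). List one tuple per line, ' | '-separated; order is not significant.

Subexpression sizes:
  R → 5
  U → 6
  (R ⋈[e=d] U) → 3
  π[e,d]((R ⋈[e=d] U)) → 3

== RESULT ==
e | d
1 | 1
4 | 4
8 | 8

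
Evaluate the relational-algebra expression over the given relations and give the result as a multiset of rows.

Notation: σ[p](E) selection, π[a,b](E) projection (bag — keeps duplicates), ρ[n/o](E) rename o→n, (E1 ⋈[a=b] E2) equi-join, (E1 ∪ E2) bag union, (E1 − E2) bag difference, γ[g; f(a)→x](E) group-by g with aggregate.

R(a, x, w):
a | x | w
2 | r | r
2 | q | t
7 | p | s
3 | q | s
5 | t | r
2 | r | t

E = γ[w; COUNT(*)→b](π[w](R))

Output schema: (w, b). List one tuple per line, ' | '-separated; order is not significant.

Stepwise |·|:
  R → 6
  π[w](R) → 6
  γ[w; COUNT(*)→b](π[w](R)) → 3

== RESULT ==
w | b
r | 2
s | 2
t | 2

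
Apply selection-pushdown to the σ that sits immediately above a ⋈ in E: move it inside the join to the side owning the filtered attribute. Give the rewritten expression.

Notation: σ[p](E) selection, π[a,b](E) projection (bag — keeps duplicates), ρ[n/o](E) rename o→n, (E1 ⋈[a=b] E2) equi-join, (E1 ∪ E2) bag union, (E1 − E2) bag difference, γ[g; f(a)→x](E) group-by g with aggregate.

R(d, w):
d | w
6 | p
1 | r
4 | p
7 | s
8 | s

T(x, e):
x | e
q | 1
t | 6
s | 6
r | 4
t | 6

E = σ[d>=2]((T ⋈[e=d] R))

σ filters on d, owned by the right side.
E' = (T ⋈[e=d] σ[d>=2](R))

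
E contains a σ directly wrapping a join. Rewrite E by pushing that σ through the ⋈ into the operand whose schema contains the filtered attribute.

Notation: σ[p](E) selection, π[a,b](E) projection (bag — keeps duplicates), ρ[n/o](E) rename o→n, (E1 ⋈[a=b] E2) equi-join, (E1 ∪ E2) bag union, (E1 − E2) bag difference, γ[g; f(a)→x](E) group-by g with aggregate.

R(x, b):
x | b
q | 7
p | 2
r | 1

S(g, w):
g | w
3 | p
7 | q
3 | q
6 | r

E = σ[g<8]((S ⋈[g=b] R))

σ filters on g, owned by the left side.
E' = (σ[g<8](S) ⋈[g=b] R)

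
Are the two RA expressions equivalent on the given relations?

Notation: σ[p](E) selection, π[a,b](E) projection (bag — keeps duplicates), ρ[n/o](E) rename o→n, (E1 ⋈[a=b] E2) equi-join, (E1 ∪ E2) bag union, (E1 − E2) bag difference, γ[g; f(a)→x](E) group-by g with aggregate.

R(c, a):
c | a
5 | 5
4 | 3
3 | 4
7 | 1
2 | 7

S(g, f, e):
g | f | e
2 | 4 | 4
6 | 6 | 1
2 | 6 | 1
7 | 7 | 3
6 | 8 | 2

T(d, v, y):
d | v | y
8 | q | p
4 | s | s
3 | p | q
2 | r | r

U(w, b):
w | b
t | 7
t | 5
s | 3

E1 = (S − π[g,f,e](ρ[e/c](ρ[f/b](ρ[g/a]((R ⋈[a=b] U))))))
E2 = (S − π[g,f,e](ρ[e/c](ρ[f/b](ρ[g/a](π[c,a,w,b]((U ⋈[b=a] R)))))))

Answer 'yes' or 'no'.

E1 subexpression sizes:
  S → 5
  R → 5
  U → 3
  (R ⋈[a=b] U) → 3
  ρ[g/a]((R ⋈[a=b] U)) → 3
  ρ[f/b](ρ[g/a]((R ⋈[a=b] U))) → 3
  ρ[e/c](ρ[f/b](ρ[g/a]((R ⋈[a=b] U)))) → 3
  π[g,f,e](ρ[e/c](ρ[f/b](ρ[g/a]((R ⋈[a=b] U))))) → 3
  (S − π[g,f,e](ρ[e/c](ρ[f/b](ρ[g/a]((R ⋈[a=b] U)))))) → 5
E2 subexpression sizes:
  S → 5
  U → 3
  R → 5
  (U ⋈[b=a] R) → 3
  π[c,a,w,b]((U ⋈[b=a] R)) → 3
  ρ[g/a](π[c,a,w,b]((U ⋈[b=a] R))) → 3
  ρ[f/b](ρ[g/a](π[c,a,w,b]((U ⋈[b=a] R)))) → 3
  ρ[e/c](ρ[f/b](ρ[g/a](π[c,a,w,b]((U ⋈[b=a] R))))) → 3
  π[g,f,e](ρ[e/c](ρ[f/b](ρ[g/a](π[c,a,w,b]((U ⋈[b=a] R)))))) → 3
  (S − π[g,f,e](ρ[e/c](ρ[f/b](ρ[g/a](π[c,a,w,b]((U ⋈[b=a] R))))))) → 5

E1 and E2 produce the same multiset:
g | f | e
2 | 4 | 4
2 | 6 | 1
6 | 6 | 1
6 | 8 | 2
7 | 7 | 3

yes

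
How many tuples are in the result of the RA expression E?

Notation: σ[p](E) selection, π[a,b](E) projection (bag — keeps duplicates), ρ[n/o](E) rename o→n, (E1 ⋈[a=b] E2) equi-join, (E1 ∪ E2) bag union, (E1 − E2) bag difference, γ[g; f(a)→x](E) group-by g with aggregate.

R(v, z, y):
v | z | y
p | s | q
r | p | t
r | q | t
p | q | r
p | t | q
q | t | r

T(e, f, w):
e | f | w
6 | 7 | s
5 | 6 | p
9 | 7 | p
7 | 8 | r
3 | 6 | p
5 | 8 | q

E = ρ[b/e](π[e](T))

Per-node cardinality:
  T → 6
  π[e](T) → 6
  ρ[b/e](π[e](T)) → 6

|E| = 6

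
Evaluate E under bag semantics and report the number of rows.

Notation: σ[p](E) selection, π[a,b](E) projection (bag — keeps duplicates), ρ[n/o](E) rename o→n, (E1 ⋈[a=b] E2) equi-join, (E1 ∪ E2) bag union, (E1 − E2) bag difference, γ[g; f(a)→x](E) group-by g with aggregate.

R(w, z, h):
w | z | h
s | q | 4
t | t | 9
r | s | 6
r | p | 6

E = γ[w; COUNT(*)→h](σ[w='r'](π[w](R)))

Per-node cardinality:
  R → 4
  π[w](R) → 4
  σ[w='r'](π[w](R)) → 2
  γ[w; COUNT(*)→h](σ[w='r'](π[w](R))) → 1

|E| = 1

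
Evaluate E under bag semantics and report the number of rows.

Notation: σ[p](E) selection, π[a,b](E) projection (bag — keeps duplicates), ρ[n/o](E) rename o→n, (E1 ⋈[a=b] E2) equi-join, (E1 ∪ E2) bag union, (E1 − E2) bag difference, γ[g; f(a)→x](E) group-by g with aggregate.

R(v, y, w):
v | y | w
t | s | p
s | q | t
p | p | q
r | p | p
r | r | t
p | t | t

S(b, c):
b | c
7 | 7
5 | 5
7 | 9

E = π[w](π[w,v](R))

Per-node cardinality:
  R → 6
  π[w,v](R) → 6
  π[w](π[w,v](R)) → 6

|E| = 6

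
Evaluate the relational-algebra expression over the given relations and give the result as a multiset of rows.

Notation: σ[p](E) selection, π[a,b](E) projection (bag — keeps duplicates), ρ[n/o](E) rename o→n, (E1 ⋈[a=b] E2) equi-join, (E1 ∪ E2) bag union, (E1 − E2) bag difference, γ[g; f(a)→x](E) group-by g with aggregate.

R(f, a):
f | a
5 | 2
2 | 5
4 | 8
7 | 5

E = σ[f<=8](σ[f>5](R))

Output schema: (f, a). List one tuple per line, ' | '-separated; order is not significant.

Subexpression sizes:
  R → 4
  σ[f>5](R) → 1
  σ[f<=8](σ[f>5](R)) → 1

== RESULT ==
f | a
7 | 5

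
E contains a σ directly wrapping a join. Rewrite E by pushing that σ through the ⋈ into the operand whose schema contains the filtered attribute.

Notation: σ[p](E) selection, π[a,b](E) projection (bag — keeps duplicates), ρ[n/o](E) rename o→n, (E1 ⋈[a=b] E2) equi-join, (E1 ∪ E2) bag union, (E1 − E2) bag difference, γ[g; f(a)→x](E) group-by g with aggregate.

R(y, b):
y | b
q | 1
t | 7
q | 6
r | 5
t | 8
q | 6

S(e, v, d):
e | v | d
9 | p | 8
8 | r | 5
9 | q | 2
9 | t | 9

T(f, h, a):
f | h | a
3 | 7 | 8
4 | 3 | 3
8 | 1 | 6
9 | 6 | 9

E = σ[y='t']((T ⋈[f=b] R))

σ filters on y, owned by the right side.
E' = (T ⋈[f=b] σ[y='t'](R))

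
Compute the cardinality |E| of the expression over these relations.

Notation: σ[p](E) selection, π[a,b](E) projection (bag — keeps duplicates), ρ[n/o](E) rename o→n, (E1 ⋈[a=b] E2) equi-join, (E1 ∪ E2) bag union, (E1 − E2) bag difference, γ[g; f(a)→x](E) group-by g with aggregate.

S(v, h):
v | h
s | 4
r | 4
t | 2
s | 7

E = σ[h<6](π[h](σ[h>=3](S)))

Stepwise |·|:
  S → 4
  σ[h>=3](S) → 3
  π[h](σ[h>=3](S)) → 3
  σ[h<6](π[h](σ[h>=3](S))) → 2

|E| = 2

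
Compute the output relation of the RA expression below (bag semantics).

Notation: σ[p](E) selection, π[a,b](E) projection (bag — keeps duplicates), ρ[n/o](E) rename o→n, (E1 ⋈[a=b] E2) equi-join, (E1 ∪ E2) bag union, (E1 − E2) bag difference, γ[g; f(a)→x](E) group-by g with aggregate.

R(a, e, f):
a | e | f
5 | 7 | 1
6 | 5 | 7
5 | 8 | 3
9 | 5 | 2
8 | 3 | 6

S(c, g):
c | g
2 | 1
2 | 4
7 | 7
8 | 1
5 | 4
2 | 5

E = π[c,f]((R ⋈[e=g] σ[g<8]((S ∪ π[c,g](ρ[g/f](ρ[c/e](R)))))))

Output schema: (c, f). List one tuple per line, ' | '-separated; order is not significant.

Stepwise |·|:
  R → 5
  S → 6
  R → 5
  ρ[c/e](R) → 5
  ρ[g/f](ρ[c/e](R)) → 5
  π[c,g](ρ[g/f](ρ[c/e](R))) → 5
  (S ∪ π[c,g](ρ[g/f](ρ[c/e](R)))) → 11
  σ[g<8]((S ∪ π[c,g](ρ[g/f](ρ[c/e](R))))) → 11
  (R ⋈[e=g] σ[g<8]((S ∪ π[c,g](ρ[g/f](ρ[c/e](R)))))) → 5
  π[c,f]((R ⋈[e=g] σ[g<8]((S ∪ π[c,g](ρ[g/f](ρ[c/e](R))))))) → 5

== RESULT ==
c | f
2 | 2
2 | 7
5 | 1
7 | 1
8 | 6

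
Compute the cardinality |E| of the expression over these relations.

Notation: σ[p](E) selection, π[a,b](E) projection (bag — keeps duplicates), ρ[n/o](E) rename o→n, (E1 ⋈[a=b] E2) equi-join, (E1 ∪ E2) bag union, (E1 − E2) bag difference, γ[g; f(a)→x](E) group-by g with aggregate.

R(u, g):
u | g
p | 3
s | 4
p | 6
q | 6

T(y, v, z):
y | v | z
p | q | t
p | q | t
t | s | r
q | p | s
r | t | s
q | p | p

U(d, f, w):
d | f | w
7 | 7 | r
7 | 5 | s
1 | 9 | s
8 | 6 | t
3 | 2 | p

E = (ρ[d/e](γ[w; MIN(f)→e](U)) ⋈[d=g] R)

Stepwise |·|:
  U → 5
  γ[w; MIN(f)→e](U) → 4
  ρ[d/e](γ[w; MIN(f)→e](U)) → 4
  R → 4
  (ρ[d/e](γ[w; MIN(f)→e](U)) ⋈[d=g] R) → 2

|E| = 2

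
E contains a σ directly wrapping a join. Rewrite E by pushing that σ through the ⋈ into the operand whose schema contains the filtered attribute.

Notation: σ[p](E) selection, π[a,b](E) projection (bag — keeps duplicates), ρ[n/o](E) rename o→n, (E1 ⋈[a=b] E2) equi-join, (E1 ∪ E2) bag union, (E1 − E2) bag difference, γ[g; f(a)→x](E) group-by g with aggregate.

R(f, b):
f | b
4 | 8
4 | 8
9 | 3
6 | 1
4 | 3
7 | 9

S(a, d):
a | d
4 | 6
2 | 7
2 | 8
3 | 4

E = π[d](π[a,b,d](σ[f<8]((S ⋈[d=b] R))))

σ filters on f, owned by the right side.
E' = π[d](π[a,b,d]((S ⋈[d=b] σ[f<8](R))))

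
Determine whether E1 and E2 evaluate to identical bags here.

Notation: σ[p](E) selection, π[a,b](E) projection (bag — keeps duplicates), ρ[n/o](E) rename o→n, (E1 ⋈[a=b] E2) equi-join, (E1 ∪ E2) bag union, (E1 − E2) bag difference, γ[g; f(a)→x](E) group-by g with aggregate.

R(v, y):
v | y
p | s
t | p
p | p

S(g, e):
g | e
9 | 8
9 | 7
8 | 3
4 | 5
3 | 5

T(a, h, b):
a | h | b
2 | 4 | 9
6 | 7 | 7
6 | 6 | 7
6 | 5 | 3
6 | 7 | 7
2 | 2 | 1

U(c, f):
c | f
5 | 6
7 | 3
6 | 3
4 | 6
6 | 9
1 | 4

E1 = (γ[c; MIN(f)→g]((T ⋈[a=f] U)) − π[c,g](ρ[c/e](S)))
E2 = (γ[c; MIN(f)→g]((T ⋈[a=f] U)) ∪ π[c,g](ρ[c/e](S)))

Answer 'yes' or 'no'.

E1 stepwise |·|:
  T → 6
  U → 6
  (T ⋈[a=f] U) → 8
  γ[c; MIN(f)→g]((T ⋈[a=f] U)) → 2
  S → 5
  ρ[c/e](S) → 5
  π[c,g](ρ[c/e](S)) → 5
  (γ[c; MIN(f)→g]((T ⋈[a=f] U)) − π[c,g](ρ[c/e](S))) → 2
E2 stepwise |·|:
  T → 6
  U → 6
  (T ⋈[a=f] U) → 8
  γ[c; MIN(f)→g]((T ⋈[a=f] U)) → 2
  S → 5
  ρ[c/e](S) → 5
  π[c,g](ρ[c/e](S)) → 5
  (γ[c; MIN(f)→g]((T ⋈[a=f] U)) ∪ π[c,g](ρ[c/e](S))) → 7

E1 result:
c | g
4 | 6
5 | 6
E2 result:
c | g
3 | 8
4 | 6
5 | 3
5 | 4
5 | 6
7 | 9
8 | 9
Witness: (3, 8) appears 0× in E1 but 1× in E2.

no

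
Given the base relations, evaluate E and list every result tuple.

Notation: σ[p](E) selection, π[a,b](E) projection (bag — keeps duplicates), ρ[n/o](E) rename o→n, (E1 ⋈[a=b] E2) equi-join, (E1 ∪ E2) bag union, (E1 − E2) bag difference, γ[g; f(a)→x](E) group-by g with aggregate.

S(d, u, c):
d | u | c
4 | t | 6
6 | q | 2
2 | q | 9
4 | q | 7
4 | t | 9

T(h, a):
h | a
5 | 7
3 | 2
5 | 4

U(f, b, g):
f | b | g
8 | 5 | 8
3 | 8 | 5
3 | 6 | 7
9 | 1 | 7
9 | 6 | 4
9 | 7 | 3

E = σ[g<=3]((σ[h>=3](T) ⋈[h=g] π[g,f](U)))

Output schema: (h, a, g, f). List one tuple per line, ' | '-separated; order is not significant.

Subexpression sizes:
  T → 3
  σ[h>=3](T) → 3
  U → 6
  π[g,f](U) → 6
  (σ[h>=3](T) ⋈[h=g] π[g,f](U)) → 3
  σ[g<=3]((σ[h>=3](T) ⋈[h=g] π[g,f](U))) → 1

== RESULT ==
h | a | g | f
3 | 2 | 3 | 9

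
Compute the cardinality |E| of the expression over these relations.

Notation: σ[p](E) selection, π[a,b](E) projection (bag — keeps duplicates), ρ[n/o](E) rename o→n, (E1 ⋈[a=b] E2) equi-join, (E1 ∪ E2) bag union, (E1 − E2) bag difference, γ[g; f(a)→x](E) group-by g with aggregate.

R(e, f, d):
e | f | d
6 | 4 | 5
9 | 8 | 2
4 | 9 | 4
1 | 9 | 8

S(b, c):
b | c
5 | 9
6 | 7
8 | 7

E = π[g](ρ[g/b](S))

Row counts bottom-up:
  S → 3
  ρ[g/b](S) → 3
  π[g](ρ[g/b](S)) → 3

|E| = 3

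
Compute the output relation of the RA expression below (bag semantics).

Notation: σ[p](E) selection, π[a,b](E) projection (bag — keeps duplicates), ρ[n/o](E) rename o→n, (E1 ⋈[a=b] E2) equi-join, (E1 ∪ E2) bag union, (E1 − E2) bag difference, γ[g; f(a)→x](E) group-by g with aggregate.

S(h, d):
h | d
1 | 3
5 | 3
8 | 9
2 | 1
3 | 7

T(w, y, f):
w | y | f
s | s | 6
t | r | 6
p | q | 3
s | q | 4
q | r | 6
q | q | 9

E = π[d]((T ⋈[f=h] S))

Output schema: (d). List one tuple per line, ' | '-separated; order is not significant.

Subexpression sizes:
  T → 6
  S → 5
  (T ⋈[f=h] S) → 1
  π[d]((T ⋈[f=h] S)) → 1

== RESULT ==
d
7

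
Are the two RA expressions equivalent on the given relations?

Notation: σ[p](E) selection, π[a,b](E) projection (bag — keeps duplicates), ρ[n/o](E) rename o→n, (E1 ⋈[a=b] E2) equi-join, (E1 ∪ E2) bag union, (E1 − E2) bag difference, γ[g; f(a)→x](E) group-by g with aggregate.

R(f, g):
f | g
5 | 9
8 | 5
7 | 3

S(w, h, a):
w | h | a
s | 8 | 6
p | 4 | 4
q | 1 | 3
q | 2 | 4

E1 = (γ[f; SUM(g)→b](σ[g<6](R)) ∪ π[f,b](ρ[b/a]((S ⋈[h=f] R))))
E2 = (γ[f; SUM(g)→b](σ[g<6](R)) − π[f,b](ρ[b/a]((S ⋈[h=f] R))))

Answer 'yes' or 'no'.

E1 per-node cardinality:
  R → 3
  σ[g<6](R) → 2
  γ[f; SUM(g)→b](σ[g<6](R)) → 2
  S → 4
  R → 3
  (S ⋈[h=f] R) → 1
  ρ[b/a]((S ⋈[h=f] R)) → 1
  π[f,b](ρ[b/a]((S ⋈[h=f] R))) → 1
  (γ[f; SUM(g)→b](σ[g<6](R)) ∪ π[f,b](ρ[b/a]((S ⋈[h=f] R)))) → 3
E2 per-node cardinality:
  R → 3
  σ[g<6](R) → 2
  γ[f; SUM(g)→b](σ[g<6](R)) → 2
  S → 4
  R → 3
  (S ⋈[h=f] R) → 1
  ρ[b/a]((S ⋈[h=f] R)) → 1
  π[f,b](ρ[b/a]((S ⋈[h=f] R))) → 1
  (γ[f; SUM(g)→b](σ[g<6](R)) − π[f,b](ρ[b/a]((S ⋈[h=f] R)))) → 2

E1 result:
f | b
7 | 3
8 | 5
8 | 6
E2 result:
f | b
7 | 3
8 | 5
Witness: (8, 6) appears 1× in E1 but 0× in E2.

no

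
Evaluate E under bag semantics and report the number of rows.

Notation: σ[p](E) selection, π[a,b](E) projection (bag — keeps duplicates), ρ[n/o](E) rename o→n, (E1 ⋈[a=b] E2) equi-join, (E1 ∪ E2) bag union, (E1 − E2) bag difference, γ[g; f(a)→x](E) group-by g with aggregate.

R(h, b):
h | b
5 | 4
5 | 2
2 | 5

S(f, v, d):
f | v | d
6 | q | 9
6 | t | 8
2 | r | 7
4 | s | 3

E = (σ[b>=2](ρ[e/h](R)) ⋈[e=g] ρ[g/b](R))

Row counts bottom-up:
  R → 3
  ρ[e/h](R) → 3
  σ[b>=2](ρ[e/h](R)) → 3
  R → 3
  ρ[g/b](R) → 3
  (σ[b>=2](ρ[e/h](R)) ⋈[e=g] ρ[g/b](R)) → 3

|E| = 3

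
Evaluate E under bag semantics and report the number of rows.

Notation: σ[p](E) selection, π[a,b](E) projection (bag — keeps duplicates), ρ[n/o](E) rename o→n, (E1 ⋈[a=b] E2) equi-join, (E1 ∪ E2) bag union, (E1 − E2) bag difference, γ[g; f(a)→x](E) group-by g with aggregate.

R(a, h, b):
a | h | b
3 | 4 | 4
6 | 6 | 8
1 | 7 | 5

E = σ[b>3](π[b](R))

Subexpression sizes:
  R → 3
  π[b](R) → 3
  σ[b>3](π[b](R)) → 3

|E| = 3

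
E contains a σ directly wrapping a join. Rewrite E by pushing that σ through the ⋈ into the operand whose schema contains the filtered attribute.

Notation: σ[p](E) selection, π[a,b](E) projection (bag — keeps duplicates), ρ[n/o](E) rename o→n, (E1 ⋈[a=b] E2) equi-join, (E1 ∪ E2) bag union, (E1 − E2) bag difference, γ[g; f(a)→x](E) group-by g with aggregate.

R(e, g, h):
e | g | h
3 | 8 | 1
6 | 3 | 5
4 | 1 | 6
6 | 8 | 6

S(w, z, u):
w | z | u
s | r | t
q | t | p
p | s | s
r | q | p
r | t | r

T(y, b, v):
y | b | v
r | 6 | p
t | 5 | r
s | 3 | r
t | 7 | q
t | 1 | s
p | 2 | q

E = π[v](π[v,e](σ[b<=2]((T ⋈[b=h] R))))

σ filters on b, owned by the left side.
E' = π[v](π[v,e]((σ[b<=2](T) ⋈[b=h] R)))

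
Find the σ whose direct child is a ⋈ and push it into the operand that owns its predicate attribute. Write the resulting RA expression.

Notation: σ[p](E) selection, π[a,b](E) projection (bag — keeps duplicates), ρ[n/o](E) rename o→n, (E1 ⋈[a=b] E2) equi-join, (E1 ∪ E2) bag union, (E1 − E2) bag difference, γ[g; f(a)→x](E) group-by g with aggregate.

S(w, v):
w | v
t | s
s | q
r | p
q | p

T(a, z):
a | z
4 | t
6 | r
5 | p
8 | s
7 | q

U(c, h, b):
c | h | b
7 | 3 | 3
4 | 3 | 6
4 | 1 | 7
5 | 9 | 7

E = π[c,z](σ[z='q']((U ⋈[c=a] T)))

σ filters on z, owned by the right side.
E' = π[c,z]((U ⋈[c=a] σ[z='q'](T)))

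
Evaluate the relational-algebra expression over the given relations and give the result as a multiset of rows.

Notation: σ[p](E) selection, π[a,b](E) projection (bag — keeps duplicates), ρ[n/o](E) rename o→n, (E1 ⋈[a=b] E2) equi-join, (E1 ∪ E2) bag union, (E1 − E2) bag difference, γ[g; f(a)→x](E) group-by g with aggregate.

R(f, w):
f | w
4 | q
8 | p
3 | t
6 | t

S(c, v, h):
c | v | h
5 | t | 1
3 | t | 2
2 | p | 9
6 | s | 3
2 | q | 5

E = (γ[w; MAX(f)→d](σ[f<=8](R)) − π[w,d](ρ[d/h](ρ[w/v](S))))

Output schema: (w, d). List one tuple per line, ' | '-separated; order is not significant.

Stepwise |·|:
  R → 4
  σ[f<=8](R) → 4
  γ[w; MAX(f)→d](σ[f<=8](R)) → 3
  S → 5
  ρ[w/v](S) → 5
  ρ[d/h](ρ[w/v](S)) → 5
  π[w,d](ρ[d/h](ρ[w/v](S))) → 5
  (γ[w; MAX(f)→d](σ[f<=8](R)) − π[w,d](ρ[d/h](ρ[w/v](S)))) → 3

== RESULT ==
w | d
p | 8
q | 4
t | 6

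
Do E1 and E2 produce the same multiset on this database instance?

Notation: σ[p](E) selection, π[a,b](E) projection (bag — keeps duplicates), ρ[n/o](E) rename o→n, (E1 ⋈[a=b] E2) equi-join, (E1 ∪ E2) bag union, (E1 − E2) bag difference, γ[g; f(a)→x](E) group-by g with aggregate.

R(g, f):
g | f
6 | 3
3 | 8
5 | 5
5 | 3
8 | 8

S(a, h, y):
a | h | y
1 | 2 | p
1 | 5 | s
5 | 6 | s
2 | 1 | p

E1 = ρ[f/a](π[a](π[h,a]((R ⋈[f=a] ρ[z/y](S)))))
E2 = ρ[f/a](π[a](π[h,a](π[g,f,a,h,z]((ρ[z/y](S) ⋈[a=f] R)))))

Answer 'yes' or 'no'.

E1 subexpression sizes:
  R → 5
  S → 4
  ρ[z/y](S) → 4
  (R ⋈[f=a] ρ[z/y](S)) → 1
  π[h,a]((R ⋈[f=a] ρ[z/y](S))) → 1
  π[a](π[h,a]((R ⋈[f=a] ρ[z/y](S)))) → 1
  ρ[f/a](π[a](π[h,a]((R ⋈[f=a] ρ[z/y](S))))) → 1
E2 subexpression sizes:
  S → 4
  ρ[z/y](S) → 4
  R → 5
  (ρ[z/y](S) ⋈[a=f] R) → 1
  π[g,f,a,h,z]((ρ[z/y](S) ⋈[a=f] R)) → 1
  π[h,a](π[g,f,a,h,z]((ρ[z/y](S) ⋈[a=f] R))) → 1
  π[a](π[h,a](π[g,f,a,h,z]((ρ[z/y](S) ⋈[a=f] R)))) → 1
  ρ[f/a](π[a](π[h,a](π[g,f,a,h,z]((ρ[z/y](S) ⋈[a=f] R))))) → 1

E1 and E2 produce the same multiset:
f
5

yes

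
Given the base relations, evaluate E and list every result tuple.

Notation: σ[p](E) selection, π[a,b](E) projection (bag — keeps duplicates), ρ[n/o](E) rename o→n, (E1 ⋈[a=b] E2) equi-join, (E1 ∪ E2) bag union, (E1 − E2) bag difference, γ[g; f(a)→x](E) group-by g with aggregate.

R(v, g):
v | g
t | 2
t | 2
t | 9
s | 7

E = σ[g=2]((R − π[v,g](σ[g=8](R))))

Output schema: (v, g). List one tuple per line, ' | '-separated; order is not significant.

Stepwise |·|:
  R → 4
  R → 4
  σ[g=8](R) → 0
  π[v,g](σ[g=8](R)) → 0
  (R − π[v,g](σ[g=8](R))) → 4
  σ[g=2]((R − π[v,g](σ[g=8](R)))) → 2

== RESULT ==
v | g
t | 2
t | 2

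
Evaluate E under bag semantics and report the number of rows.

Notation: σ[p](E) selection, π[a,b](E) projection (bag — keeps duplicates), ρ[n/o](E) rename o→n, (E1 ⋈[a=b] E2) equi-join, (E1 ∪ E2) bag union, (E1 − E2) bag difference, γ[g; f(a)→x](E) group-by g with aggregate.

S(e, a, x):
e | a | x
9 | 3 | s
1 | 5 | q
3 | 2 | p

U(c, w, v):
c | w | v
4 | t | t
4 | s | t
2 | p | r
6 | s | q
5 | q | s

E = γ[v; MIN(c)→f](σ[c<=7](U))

Per-node cardinality:
  U → 5
  σ[c<=7](U) → 5
  γ[v; MIN(c)→f](σ[c<=7](U)) → 4

|E| = 4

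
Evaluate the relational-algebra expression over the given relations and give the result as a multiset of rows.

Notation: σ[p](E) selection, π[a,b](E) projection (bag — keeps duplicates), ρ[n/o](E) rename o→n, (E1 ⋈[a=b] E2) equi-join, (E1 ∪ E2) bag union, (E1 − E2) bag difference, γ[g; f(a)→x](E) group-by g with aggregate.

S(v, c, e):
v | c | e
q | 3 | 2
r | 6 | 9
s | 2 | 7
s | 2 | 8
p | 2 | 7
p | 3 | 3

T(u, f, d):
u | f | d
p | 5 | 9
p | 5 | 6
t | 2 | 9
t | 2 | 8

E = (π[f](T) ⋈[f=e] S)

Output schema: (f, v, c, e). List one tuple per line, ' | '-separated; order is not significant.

Subexpression sizes:
  T → 4
  π[f](T) → 4
  S → 6
  (π[f](T) ⋈[f=e] S) → 2

== RESULT ==
f | v | c | e
2 | q | 3 | 2
2 | q | 3 | 2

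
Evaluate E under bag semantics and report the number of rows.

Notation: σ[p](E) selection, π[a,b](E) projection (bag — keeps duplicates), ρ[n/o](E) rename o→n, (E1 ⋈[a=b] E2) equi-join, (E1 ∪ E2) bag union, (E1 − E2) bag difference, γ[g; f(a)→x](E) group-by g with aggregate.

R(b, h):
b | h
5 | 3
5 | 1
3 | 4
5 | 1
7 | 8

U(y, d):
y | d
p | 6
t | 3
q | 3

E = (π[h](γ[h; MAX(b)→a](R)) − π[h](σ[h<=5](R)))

Stepwise |·|:
  R → 5
  γ[h; MAX(b)→a](R) → 4
  π[h](γ[h; MAX(b)→a](R)) → 4
  R → 5
  σ[h<=5](R) → 4
  π[h](σ[h<=5](R)) → 4
  (π[h](γ[h; MAX(b)→a](R)) − π[h](σ[h<=5](R))) → 1

|E| = 1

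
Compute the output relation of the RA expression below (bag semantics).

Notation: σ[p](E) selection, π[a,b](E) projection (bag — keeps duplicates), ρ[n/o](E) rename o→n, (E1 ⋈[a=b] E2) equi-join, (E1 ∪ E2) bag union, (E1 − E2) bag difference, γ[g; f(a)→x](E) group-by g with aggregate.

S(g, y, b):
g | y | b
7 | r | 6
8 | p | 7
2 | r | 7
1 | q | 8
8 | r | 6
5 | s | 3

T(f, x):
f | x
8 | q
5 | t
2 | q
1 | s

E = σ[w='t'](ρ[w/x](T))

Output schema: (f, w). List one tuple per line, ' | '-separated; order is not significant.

Per-node cardinality:
  T → 4
  ρ[w/x](T) → 4
  σ[w='t'](ρ[w/x](T)) → 1

== RESULT ==
f | w
5 | t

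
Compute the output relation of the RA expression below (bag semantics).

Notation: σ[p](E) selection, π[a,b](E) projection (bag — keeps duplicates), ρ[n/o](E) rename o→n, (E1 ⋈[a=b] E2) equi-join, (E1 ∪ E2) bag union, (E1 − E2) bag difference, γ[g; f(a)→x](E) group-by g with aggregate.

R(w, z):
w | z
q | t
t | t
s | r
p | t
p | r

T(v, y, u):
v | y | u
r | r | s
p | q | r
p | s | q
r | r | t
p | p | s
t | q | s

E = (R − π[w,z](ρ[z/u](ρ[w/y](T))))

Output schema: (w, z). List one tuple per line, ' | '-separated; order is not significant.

Subexpression sizes:
  R → 5
  T → 6
  ρ[w/y](T) → 6
  ρ[z/u](ρ[w/y](T)) → 6
  π[w,z](ρ[z/u](ρ[w/y](T))) → 6
  (R − π[w,z](ρ[z/u](ρ[w/y](T)))) → 5

== RESULT ==
w | z
p | r
p | t
q | t
s | r
t | t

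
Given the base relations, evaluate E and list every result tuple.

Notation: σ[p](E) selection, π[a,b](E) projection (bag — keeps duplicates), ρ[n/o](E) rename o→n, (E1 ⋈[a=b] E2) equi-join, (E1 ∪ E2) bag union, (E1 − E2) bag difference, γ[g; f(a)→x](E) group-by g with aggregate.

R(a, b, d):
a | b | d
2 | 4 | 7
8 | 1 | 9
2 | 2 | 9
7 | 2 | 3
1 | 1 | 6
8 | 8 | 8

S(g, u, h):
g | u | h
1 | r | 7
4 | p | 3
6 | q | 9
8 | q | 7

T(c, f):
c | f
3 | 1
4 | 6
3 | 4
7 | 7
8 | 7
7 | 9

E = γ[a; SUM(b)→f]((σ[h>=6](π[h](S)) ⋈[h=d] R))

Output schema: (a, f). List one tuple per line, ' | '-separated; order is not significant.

Subexpression sizes:
  S → 4
  π[h](S) → 4
  σ[h>=6](π[h](S)) → 3
  R → 6
  (σ[h>=6](π[h](S)) ⋈[h=d] R) → 4
  γ[a; SUM(b)→f]((σ[h>=6](π[h](S)) ⋈[h=d] R)) → 2

== RESULT ==
a | f
2 | 10
8 | 1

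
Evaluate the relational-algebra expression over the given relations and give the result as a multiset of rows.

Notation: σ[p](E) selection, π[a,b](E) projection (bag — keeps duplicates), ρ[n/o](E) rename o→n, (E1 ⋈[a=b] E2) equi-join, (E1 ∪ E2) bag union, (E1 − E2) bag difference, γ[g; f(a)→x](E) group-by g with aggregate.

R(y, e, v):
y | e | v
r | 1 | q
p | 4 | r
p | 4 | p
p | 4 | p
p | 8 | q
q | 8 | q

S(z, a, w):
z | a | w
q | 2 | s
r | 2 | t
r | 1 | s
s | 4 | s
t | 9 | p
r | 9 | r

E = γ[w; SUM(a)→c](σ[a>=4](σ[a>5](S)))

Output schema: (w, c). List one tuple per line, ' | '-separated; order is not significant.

Stepwise |·|:
  S → 6
  σ[a>5](S) → 2
  σ[a>=4](σ[a>5](S)) → 2
  γ[w; SUM(a)→c](σ[a>=4](σ[a>5](S))) → 2

== RESULT ==
w | c
p | 9
r | 9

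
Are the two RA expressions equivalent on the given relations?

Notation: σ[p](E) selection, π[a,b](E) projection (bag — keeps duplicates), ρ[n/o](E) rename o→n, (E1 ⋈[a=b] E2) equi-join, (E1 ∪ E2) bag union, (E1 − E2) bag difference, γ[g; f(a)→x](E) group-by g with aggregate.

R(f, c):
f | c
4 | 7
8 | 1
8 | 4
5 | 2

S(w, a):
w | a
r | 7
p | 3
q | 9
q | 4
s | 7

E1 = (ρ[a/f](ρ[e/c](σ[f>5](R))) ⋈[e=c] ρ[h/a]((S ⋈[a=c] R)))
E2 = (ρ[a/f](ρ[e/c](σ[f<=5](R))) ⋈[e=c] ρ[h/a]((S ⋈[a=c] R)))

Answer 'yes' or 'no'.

E1 per-node cardinality:
  R → 4
  σ[f>5](R) → 2
  ρ[e/c](σ[f>5](R)) → 2
  ρ[a/f](ρ[e/c](σ[f>5](R))) → 2
  S → 5
  R → 4
  (S ⋈[a=c] R) → 3
  ρ[h/a]((S ⋈[a=c] R)) → 3
  (ρ[a/f](ρ[e/c](σ[f>5](R))) ⋈[e=c] ρ[h/a]((S ⋈[a=c] R))) → 1
E2 per-node cardinality:
  R → 4
  σ[f<=5](R) → 2
  ρ[e/c](σ[f<=5](R)) → 2
  ρ[a/f](ρ[e/c](σ[f<=5](R))) → 2
  S → 5
  R → 4
  (S ⋈[a=c] R) → 3
  ρ[h/a]((S ⋈[a=c] R)) → 3
  (ρ[a/f](ρ[e/c](σ[f<=5](R))) ⋈[e=c] ρ[h/a]((S ⋈[a=c] R))) → 2

E1 result:
a | e | w | h | f | c
8 | 4 | q | 4 | 8 | 4
E2 result:
a | e | w | h | f | c
4 | 7 | r | 7 | 4 | 7
4 | 7 | s | 7 | 4 | 7
Witness: (8, 4, 'q', 4, 8, 4) appears 1× in E1 but 0× in E2.

no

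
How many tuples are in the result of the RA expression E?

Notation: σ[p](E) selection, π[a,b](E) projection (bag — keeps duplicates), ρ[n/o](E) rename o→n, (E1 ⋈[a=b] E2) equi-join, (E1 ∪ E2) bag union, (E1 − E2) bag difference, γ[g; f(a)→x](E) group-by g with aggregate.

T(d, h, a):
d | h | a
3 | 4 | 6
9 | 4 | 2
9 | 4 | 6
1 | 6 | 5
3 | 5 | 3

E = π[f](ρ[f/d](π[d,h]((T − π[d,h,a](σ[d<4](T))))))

Row counts bottom-up:
  T → 5
  T → 5
  σ[d<4](T) → 3
  π[d,h,a](σ[d<4](T)) → 3
  (T − π[d,h,a](σ[d<4](T))) → 2
  π[d,h]((T − π[d,h,a](σ[d<4](T)))) → 2
  ρ[f/d](π[d,h]((T − π[d,h,a](σ[d<4](T))))) → 2
  π[f](ρ[f/d](π[d,h]((T − π[d,h,a](σ[d<4](T)))))) → 2

|E| = 2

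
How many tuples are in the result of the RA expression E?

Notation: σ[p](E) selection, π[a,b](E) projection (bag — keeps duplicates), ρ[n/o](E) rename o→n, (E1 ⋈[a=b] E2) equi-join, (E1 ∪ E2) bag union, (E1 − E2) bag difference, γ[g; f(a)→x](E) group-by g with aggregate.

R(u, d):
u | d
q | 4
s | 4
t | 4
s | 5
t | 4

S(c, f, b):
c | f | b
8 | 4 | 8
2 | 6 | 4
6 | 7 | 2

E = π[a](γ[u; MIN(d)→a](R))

Per-node cardinality:
  R → 5
  γ[u; MIN(d)→a](R) → 3
  π[a](γ[u; MIN(d)→a](R)) → 3

|E| = 3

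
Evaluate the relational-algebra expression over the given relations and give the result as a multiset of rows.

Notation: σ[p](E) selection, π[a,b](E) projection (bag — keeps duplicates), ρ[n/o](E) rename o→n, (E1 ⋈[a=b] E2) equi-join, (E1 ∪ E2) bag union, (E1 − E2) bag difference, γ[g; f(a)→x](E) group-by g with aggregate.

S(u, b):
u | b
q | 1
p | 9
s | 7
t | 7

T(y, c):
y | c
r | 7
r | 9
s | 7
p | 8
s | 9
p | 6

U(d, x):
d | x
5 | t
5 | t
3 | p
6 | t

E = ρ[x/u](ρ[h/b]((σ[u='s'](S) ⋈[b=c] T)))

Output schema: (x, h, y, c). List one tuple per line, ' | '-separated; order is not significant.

Stepwise |·|:
  S → 4
  σ[u='s'](S) → 1
  T → 6
  (σ[u='s'](S) ⋈[b=c] T) → 2
  ρ[h/b]((σ[u='s'](S) ⋈[b=c] T)) → 2
  ρ[x/u](ρ[h/b]((σ[u='s'](S) ⋈[b=c] T))) → 2

== RESULT ==
x | h | y | c
s | 7 | r | 7
s | 7 | s | 7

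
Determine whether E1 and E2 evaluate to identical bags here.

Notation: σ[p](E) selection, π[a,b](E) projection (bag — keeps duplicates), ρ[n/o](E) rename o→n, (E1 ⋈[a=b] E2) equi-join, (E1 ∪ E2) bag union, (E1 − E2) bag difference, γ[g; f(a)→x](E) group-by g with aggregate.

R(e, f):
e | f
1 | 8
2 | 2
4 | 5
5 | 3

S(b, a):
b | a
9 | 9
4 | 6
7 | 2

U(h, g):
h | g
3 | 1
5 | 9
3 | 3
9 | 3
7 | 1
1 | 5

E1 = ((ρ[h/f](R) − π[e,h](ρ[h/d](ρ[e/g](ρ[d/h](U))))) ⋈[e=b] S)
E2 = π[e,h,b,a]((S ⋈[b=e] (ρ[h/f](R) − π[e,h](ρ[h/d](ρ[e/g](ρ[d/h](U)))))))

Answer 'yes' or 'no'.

E1 stepwise |·|:
  R → 4
  ρ[h/f](R) → 4
  U → 6
  ρ[d/h](U) → 6
  ρ[e/g](ρ[d/h](U)) → 6
  ρ[h/d](ρ[e/g](ρ[d/h](U))) → 6
  π[e,h](ρ[h/d](ρ[e/g](ρ[d/h](U)))) → 6
  (ρ[h/f](R) − π[e,h](ρ[h/d](ρ[e/g](ρ[d/h](U))))) → 4
  S → 3
  ((ρ[h/f](R) − π[e,h](ρ[h/d](ρ[e/g](ρ[d/h](U))))) ⋈[e=b] S) → 1
E2 stepwise |·|:
  S → 3
  R → 4
  ρ[h/f](R) → 4
  U → 6
  ρ[d/h](U) → 6
  ρ[e/g](ρ[d/h](U)) → 6
  ρ[h/d](ρ[e/g](ρ[d/h](U))) → 6
  π[e,h](ρ[h/d](ρ[e/g](ρ[d/h](U)))) → 6
  (ρ[h/f](R) − π[e,h](ρ[h/d](ρ[e/g](ρ[d/h](U))))) → 4
  (S ⋈[b=e] (ρ[h/f](R) − π[e,h](ρ[h/d](ρ[e/g](ρ[d/h](U)))))) → 1
  π[e,h,b,a]((S ⋈[b=e] (ρ[h/f](R) − π[e,h](ρ[h/d](ρ[e/g](ρ[d/h](U))))))) → 1

E1 and E2 produce the same multiset:
e | h | b | a
4 | 5 | 4 | 6

yes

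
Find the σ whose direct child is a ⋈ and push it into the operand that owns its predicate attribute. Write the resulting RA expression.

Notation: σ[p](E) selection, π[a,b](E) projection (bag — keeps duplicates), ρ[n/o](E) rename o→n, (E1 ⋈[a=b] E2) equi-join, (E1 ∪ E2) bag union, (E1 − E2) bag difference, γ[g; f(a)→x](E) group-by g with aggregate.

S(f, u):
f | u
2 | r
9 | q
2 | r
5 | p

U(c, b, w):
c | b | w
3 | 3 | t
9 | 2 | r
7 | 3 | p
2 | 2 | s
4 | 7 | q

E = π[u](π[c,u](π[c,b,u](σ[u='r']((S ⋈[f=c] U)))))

σ filters on u, owned by the left side.
E' = π[u](π[c,u](π[c,b,u]((σ[u='r'](S) ⋈[f=c] U))))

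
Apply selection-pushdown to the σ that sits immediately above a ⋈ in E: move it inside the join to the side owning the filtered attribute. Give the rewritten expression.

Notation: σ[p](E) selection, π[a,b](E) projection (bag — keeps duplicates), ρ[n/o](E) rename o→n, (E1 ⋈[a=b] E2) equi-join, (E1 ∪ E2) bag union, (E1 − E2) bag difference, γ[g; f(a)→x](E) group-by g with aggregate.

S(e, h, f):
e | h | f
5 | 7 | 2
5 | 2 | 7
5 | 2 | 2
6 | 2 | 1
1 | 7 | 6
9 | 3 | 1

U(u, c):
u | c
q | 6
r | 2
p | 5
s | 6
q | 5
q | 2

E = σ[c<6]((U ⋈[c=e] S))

σ filters on c, owned by the left side.
E' = (σ[c<6](U) ⋈[c=e] S)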